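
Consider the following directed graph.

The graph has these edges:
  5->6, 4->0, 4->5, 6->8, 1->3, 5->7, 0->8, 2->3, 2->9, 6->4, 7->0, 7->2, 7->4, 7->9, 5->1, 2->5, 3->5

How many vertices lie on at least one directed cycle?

7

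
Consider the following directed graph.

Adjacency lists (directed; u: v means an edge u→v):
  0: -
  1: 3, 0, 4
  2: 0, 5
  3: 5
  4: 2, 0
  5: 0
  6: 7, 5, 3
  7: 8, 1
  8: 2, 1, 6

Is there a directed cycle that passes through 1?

No

1 lies on a cycle iff there is a path from 1 back to itself.
Exploring from 1, it never reaches itself; equivalently, its strongly connected component is a singleton.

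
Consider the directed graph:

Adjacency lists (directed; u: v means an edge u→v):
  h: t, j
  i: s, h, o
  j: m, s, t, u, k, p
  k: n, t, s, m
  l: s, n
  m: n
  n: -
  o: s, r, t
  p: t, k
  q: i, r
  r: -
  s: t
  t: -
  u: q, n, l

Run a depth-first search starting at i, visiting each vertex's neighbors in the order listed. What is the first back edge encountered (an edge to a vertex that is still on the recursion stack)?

DFS from i (visiting each vertex's neighbors in the order listed); mark gray on enter, black on exit:
i gray
  s gray
    t gray
    t black
  s black
  h gray
    h→t: t black — skip
    j gray
      m gray
        n gray
        n black
      m black
      j→s: s black — skip
      j→t: t black — skip
      u gray
        q gray
          q→i: i is gray → back edge
First back edge: q → i.

q->i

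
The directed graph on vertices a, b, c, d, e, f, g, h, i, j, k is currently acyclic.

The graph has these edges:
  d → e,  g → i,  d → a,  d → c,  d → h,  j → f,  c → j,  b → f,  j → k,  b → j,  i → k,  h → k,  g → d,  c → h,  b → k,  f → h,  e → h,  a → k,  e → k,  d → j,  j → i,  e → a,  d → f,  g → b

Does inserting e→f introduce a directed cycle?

Adding e→f creates a cycle iff f can already reach e.
Explore from f: no path reaches e. The graph stays acyclic.

No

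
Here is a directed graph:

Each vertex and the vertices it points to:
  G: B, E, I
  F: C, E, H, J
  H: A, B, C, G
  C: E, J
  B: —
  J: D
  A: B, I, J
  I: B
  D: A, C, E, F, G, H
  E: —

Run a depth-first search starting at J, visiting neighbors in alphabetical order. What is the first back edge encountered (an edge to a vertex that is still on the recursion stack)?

A→J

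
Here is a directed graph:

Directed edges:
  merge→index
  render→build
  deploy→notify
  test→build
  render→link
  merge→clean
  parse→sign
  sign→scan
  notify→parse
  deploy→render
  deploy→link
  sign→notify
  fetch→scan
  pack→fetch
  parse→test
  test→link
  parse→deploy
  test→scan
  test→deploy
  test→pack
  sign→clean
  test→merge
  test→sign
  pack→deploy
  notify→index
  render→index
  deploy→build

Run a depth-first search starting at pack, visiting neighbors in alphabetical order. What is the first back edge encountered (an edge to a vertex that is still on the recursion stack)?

parse->deploy

DFS from pack (visiting neighbors in alphabetical order); mark gray on enter, black on exit:
pack gray
  deploy gray
    build gray
    build black
    link gray
    link black
    notify gray
      index gray
      index black
      parse gray
        parse→deploy: deploy is gray → back edge
First back edge: parse → deploy.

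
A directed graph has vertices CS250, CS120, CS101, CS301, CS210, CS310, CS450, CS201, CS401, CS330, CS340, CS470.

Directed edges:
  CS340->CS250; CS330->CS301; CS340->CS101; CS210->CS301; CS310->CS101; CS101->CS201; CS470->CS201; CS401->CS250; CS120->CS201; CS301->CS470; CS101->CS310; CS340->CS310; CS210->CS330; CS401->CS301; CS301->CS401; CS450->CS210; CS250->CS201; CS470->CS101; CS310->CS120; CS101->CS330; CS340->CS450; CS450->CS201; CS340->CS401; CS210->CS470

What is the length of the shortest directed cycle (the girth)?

2

For each vertex v, BFS finds the shortest path from v back to v.
The shortest such closed walk is CS310 → CS101 → CS310, length 2.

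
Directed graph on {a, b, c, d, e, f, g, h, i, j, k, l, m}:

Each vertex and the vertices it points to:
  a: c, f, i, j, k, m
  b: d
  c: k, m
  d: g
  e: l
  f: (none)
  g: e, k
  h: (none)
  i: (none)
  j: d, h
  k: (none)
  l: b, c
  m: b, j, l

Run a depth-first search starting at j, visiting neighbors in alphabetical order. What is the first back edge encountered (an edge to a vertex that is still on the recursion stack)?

DFS from j (visiting neighbors in alphabetical order); mark gray on enter, black on exit:
j gray
  d gray
    g gray
      e gray
        l gray
          b gray
            b→d: d is gray → back edge
First back edge: b → d.

b→d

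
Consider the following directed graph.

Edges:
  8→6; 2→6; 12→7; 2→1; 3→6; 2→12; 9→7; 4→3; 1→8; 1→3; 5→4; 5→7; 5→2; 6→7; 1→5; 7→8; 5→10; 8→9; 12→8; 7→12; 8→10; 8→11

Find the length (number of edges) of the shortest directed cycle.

2

For each vertex v, BFS finds the shortest path from v back to v.
The shortest such closed walk is 12 → 7 → 12, length 2.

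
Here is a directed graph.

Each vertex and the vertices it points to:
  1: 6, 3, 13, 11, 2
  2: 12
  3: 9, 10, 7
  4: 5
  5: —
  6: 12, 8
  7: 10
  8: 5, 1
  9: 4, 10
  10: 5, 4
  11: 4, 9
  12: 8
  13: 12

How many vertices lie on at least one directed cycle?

6

A vertex is on a directed cycle iff it belongs to a strongly connected component of size ≥ 2 (or has a self-loop).
The vertices on cycles are {1, 2, 6, 8, 12, 13} — 6 in total.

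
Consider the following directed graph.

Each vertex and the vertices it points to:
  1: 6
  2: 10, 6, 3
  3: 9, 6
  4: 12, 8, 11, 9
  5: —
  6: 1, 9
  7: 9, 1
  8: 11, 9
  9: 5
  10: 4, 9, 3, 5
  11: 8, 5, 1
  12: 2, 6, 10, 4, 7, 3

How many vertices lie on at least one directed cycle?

A vertex is on a directed cycle iff it belongs to a strongly connected component of size ≥ 2 (or has a self-loop).
The vertices on cycles are {1, 2, 4, 6, 8, 10, 11, 12} — 8 in total.

8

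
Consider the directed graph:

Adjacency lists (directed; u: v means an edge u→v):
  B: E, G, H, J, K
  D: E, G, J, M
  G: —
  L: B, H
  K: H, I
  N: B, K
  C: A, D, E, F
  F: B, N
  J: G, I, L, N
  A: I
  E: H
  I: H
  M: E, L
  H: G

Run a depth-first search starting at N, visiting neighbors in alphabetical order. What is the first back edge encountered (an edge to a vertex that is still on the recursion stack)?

L→B

DFS from N (visiting neighbors in alphabetical order); mark gray on enter, black on exit:
N gray
  B gray
    E gray
      H gray
        G gray
        G black
      H black
    E black
    B→G: G black — skip
    B→H: H black — skip
    J gray
      J→G: G black — skip
      I gray
        I→H: H black — skip
      I black
      L gray
        L→B: B is gray → back edge
First back edge: L → B.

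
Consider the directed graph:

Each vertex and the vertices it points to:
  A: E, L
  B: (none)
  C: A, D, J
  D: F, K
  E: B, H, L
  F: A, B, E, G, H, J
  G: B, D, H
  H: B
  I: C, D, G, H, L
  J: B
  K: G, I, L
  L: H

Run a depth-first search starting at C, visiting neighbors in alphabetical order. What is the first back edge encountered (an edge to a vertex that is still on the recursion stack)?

G→D

DFS from C (visiting neighbors in alphabetical order); mark gray on enter, black on exit:
C gray
  A gray
    E gray
      B gray
      B black
      H gray
        H→B: B black — skip
      H black
      L gray
        L→H: H black — skip
      L black
    E black
    A→L: L black — skip
  A black
  D gray
    F gray
      F→A: A black — skip
      F→B: B black — skip
      F→E: E black — skip
      G gray
        G→B: B black — skip
        G→D: D is gray → back edge
First back edge: G → D.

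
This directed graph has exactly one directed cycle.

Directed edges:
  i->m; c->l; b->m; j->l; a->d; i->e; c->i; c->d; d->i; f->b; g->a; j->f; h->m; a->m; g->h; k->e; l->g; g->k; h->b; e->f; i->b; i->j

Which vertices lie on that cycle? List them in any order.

a, d, g, i, j, l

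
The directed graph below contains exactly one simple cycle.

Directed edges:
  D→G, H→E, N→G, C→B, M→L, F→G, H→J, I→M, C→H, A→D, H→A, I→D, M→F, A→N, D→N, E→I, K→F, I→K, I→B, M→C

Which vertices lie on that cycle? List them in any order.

C, E, H, I, M

DFS with gray/black marking from H:
H gray
  E gray
    I gray
      D gray
        N gray
          G gray
          G black
        N black
        D→G: G black — skip
      D black
      M gray
        F gray
          F→G: G black — skip
        F black
        C gray
          C→H: H is gray → back edge
Back edge closes the cycle H → E → I → M → C → H; its vertices are {C, E, H, I, M}.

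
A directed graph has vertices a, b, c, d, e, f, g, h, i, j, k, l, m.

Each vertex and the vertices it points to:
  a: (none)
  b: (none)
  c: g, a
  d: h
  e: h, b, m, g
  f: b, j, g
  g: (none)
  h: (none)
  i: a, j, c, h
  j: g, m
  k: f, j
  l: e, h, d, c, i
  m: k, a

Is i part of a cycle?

i lies on a cycle iff there is a path from i back to itself.
Exploring from i, it never reaches itself; equivalently, its strongly connected component is a singleton.

No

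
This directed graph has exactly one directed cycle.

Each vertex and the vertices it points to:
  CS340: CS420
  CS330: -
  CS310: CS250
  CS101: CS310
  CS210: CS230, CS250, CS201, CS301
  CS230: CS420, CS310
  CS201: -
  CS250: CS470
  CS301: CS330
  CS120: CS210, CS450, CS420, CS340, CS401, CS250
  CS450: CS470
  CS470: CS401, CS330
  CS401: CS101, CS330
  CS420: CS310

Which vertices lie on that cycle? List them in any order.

CS101, CS250, CS310, CS401, CS470

DFS with gray/black marking from CS401:
CS401 gray
  CS101 gray
    CS310 gray
      CS250 gray
        CS470 gray
          CS470→CS401: CS401 is gray → back edge
Back edge closes the cycle CS401 → CS101 → CS310 → CS250 → CS470 → CS401; its vertices are {CS101, CS250, CS310, CS401, CS470}.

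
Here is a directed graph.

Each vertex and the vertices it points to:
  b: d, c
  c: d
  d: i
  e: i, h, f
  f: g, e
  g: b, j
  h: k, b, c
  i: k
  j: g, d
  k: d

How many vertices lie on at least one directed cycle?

A vertex is on a directed cycle iff it belongs to a strongly connected component of size ≥ 2 (or has a self-loop).
The vertices on cycles are {d, e, f, g, i, j, k} — 7 in total.

7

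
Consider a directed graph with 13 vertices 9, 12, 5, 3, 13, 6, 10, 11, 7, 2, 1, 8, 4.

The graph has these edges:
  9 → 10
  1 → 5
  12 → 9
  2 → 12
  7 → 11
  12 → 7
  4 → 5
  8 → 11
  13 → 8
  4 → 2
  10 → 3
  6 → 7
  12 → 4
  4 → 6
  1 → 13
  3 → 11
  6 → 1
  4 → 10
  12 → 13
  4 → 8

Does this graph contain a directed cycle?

Yes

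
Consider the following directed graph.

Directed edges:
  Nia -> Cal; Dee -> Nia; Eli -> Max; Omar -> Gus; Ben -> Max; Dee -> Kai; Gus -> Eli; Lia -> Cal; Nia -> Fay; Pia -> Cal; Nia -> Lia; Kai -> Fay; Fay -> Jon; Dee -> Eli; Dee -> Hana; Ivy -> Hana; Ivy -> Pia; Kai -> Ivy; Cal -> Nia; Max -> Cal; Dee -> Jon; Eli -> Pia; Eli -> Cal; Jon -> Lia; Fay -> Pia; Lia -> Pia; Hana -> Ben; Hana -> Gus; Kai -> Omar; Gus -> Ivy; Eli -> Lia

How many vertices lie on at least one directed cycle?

9

A vertex is on a directed cycle iff it belongs to a strongly connected component of size ≥ 2 (or has a self-loop).
The vertices on cycles are {Cal, Fay, Gus, Ivy, Jon, Lia, Nia, Pia, Hana} — 9 in total.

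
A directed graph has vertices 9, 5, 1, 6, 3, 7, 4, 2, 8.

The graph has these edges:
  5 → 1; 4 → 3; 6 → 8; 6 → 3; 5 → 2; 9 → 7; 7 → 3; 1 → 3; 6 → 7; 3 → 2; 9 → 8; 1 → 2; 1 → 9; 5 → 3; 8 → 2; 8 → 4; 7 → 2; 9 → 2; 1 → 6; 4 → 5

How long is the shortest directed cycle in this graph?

For each vertex v, BFS finds the shortest path from v back to v.
The shortest such closed walk is 1 → 9 → 8 → 4 → 5 → 1, length 5.

5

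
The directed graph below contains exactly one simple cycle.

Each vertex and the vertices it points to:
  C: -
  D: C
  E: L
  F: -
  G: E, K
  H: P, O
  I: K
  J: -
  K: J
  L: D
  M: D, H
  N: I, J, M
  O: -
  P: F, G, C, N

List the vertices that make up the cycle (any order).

H, M, N, P

DFS with gray/black marking from P:
P gray
  F gray
  F black
  G gray
    E gray
      L gray
        D gray
          C gray
          C black
        D black
      L black
    E black
    K gray
      J gray
      J black
    K black
  G black
  P→C: C black — skip
  N gray
    I gray
      I→K: K black — skip
    I black
    N→J: J black — skip
    M gray
      M→D: D black — skip
      H gray
        H→P: P is gray → back edge
Back edge closes the cycle P → N → M → H → P; its vertices are {H, M, N, P}.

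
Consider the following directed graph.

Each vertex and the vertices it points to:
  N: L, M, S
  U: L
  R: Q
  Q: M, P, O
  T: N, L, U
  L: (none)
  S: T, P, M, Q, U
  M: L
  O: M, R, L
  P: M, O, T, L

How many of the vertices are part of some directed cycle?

7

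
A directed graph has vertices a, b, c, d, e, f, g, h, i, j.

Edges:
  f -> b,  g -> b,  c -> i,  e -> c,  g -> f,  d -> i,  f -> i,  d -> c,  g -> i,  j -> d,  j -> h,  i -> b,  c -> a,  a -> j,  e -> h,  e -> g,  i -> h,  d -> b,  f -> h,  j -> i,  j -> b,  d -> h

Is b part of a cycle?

No

b lies on a cycle iff there is a path from b back to itself.
Exploring from b, it never reaches itself; equivalently, its strongly connected component is a singleton.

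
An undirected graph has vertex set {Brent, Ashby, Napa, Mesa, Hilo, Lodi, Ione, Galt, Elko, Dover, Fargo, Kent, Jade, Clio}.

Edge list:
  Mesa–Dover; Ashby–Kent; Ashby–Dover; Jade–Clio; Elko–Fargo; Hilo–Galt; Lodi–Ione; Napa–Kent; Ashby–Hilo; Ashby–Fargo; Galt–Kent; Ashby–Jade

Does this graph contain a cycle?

Yes

DFS, tracking each vertex's parent; an edge to a visited non-parent vertex closes a cycle.
Start from Jade:
visit Jade (parent –)
  visit Clio (parent Jade)
    Clio–Jade: parent, skip
  visit Ashby (parent Jade)
    visit Kent (parent Ashby)
      visit Napa (parent Kent)
        Napa–Kent: parent, skip
      visit Galt (parent Kent)
        Galt–Kent: parent, skip
        visit Hilo (parent Galt)
          Hilo–Galt: parent, skip
          Hilo–Ashby: Ashby visited and ≠ parent → cycle
Cycle: Ashby – Kent – Galt – Hilo – Ashby.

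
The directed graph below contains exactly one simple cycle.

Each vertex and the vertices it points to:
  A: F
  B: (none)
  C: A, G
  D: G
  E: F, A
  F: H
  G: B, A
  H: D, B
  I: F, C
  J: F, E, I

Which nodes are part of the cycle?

A, D, F, G, H

DFS with gray/black marking from F:
F gray
  H gray
    D gray
      G gray
        B gray
        B black
        A gray
          A→F: F is gray → back edge
Back edge closes the cycle F → H → D → G → A → F; its vertices are {A, D, F, G, H}.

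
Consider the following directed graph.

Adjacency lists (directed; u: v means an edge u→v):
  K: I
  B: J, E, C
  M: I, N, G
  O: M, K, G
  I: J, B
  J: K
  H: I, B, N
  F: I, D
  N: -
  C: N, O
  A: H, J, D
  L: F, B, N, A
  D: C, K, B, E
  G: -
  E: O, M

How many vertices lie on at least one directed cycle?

A vertex is on a directed cycle iff it belongs to a strongly connected component of size ≥ 2 (or has a self-loop).
The vertices on cycles are {B, C, E, I, J, K, M, O} — 8 in total.

8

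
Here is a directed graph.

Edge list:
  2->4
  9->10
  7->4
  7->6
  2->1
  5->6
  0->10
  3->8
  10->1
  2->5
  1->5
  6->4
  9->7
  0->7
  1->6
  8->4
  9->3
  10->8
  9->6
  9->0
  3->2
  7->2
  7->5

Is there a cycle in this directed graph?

DFS with white/gray/black marking, starting from 0:
0 gray
  7 gray
    6 gray
      4 gray
      4 black
    6 black
    7→4: 4 black — skip
    2 gray
      2→4: 4 black — skip
      1 gray
        1→6: 6 black — skip
        5 gray
          5→6: 6 black — skip
        5 black
      1 black
      2→5: 5 black — skip
    2 black
    7→5: 5 black — skip
  7 black
  10 gray
    8 gray
      8→4: 4 black — skip
    8 black
    10→1: 1 black — skip
  10 black
0 black
3 gray
  3→2: 2 black — skip
  3→8: 8 black — skip
3 black
9 gray
  9→7: 7 black — skip
  9→3: 3 black — skip
  9→0: 0 black — skip
  9→6: 6 black — skip
  9→10: 10 black — skip
9 black
Every edge goes to a white or black vertex — no back edge, so the graph is acyclic.

No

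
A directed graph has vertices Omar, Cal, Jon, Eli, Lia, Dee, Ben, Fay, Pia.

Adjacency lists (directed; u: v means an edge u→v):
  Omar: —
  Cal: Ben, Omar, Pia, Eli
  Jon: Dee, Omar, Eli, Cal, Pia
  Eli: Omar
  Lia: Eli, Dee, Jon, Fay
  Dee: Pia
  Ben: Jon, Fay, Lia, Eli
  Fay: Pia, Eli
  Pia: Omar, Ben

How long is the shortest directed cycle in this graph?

3

For each vertex v, BFS finds the shortest path from v back to v.
The shortest such closed walk is Jon → Pia → Ben → Jon, length 3.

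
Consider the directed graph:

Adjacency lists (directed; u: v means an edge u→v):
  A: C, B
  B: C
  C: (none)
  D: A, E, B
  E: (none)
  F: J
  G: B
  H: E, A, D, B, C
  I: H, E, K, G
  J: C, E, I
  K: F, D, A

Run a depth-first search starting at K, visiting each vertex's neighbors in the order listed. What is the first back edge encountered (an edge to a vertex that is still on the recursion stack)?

DFS from K (visiting each vertex's neighbors in the order listed); mark gray on enter, black on exit:
K gray
  F gray
    J gray
      C gray
      C black
      E gray
      E black
      I gray
        H gray
          H→E: E black — skip
          A gray
            A→C: C black — skip
            B gray
              B→C: C black — skip
            B black
          A black
          D gray
            D→A: A black — skip
            D→E: E black — skip
            D→B: B black — skip
          D black
          H→B: B black — skip
          H→C: C black — skip
        H black
        I→E: E black — skip
        I→K: K is gray → back edge
First back edge: I → K.

I->K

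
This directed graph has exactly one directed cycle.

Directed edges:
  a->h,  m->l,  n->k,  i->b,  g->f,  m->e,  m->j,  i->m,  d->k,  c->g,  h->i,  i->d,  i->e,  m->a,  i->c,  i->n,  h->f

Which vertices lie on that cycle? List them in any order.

DFS with gray/black marking from i:
i gray
  d gray
    k gray
    k black
  d black
  c gray
    g gray
      f gray
      f black
    g black
  c black
  n gray
    n→k: k black — skip
  n black
  e gray
  e black
  m gray
    j gray
    j black
    a gray
      h gray
        h→i: i is gray → back edge
Back edge closes the cycle i → m → a → h → i; its vertices are {a, h, i, m}.

a, h, i, m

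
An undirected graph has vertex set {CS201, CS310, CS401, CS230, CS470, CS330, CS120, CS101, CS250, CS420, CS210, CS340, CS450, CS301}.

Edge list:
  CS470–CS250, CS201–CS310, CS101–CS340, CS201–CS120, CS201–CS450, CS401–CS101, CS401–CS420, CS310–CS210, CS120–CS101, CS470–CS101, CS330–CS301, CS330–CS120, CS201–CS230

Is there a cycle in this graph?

No

DFS, tracking each vertex's parent; an edge to a visited non-parent vertex closes a cycle.
Start from CS101:
visit CS101 (parent –)
  visit CS401 (parent CS101)
    visit CS420 (parent CS401)
      CS420–CS401: parent, skip
    CS401–CS101: parent, skip
  visit CS120 (parent CS101)
    visit CS330 (parent CS120)
      visit CS301 (parent CS330)
        CS301–CS330: parent, skip
      CS330–CS120: parent, skip
    CS120–CS101: parent, skip
    visit CS201 (parent CS120)
      visit CS230 (parent CS201)
        CS230–CS201: parent, skip
      visit CS310 (parent CS201)
        visit CS210 (parent CS310)
          CS210–CS310: parent, skip
        CS310–CS201: parent, skip
      visit CS450 (parent CS201)
        CS450–CS201: parent, skip
      CS201–CS120: parent, skip
  visit CS470 (parent CS101)
    CS470–CS101: parent, skip
    visit CS250 (parent CS470)
      CS250–CS470: parent, skip
  visit CS340 (parent CS101)
    CS340–CS101: parent, skip
No non-parent visited neighbor found — the graph is a forest.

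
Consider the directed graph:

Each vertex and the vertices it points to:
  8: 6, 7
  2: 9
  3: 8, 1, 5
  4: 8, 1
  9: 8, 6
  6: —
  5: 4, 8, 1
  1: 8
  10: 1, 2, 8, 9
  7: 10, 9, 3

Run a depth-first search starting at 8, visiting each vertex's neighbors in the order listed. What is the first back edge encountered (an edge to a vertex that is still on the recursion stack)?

DFS from 8 (visiting each vertex's neighbors in the order listed); mark gray on enter, black on exit:
8 gray
  6 gray
  6 black
  7 gray
    10 gray
      1 gray
        1→8: 8 is gray → back edge
First back edge: 1 → 8.

1→8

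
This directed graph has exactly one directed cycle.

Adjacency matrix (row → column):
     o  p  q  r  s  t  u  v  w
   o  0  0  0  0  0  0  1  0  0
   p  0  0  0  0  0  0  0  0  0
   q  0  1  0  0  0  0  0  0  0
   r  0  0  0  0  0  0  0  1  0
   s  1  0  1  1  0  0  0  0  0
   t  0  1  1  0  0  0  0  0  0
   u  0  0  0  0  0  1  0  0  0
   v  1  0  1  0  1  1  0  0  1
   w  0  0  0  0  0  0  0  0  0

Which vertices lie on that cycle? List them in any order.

r, s, v

DFS with gray/black marking from s:
s gray
  r gray
    v gray
      o gray
        u gray
          t gray
            q gray
              p gray
              p black
            q black
            t→p: p black — skip
          t black
        u black
      o black
      w gray
      w black
      v→s: s is gray → back edge
Back edge closes the cycle s → r → v → s; its vertices are {r, s, v}.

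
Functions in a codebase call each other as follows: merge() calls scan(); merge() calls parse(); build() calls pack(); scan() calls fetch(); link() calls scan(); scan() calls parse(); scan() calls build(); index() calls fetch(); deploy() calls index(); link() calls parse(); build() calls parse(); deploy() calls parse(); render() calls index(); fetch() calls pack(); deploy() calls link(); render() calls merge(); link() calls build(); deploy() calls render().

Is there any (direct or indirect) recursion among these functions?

DFS with white/gray/black marking, starting from merge:
merge gray
  parse gray
  parse black
  scan gray
    build gray
      build→parse: parse black — skip
      pack gray
      pack black
    build black
    scan→parse: parse black — skip
    fetch gray
      fetch→pack: pack black — skip
    fetch black
  scan black
merge black
deploy gray
  render gray
    render→merge: merge black — skip
    index gray
      index→fetch: fetch black — skip
    index black
  render black
  deploy→parse: parse black — skip
  link gray
    link→scan: scan black — skip
    link→parse: parse black — skip
    link→build: build black — skip
  link black
  deploy→index: index black — skip
deploy black
Every edge goes to a white or black vertex — no back edge, so the graph is acyclic.

No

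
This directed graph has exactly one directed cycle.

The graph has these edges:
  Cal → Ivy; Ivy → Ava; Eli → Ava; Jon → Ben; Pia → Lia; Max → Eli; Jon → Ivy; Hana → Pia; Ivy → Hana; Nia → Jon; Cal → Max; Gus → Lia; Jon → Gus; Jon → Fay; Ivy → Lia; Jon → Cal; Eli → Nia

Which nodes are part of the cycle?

Cal, Eli, Jon, Max, Nia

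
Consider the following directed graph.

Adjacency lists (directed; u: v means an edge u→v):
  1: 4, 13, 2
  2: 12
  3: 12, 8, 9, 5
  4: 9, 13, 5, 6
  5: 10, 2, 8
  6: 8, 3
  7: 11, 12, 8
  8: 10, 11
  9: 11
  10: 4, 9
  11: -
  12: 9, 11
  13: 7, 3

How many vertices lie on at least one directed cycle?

A vertex is on a directed cycle iff it belongs to a strongly connected component of size ≥ 2 (or has a self-loop).
The vertices on cycles are {3, 4, 5, 6, 7, 8, 10, 13} — 8 in total.

8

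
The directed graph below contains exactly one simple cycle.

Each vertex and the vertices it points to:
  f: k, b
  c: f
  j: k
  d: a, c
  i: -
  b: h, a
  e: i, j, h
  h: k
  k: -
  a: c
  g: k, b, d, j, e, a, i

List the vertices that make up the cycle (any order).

a, b, c, f

DFS with gray/black marking from b:
b gray
  h gray
    k gray
    k black
  h black
  a gray
    c gray
      f gray
        f→k: k black — skip
        f→b: b is gray → back edge
Back edge closes the cycle b → a → c → f → b; its vertices are {a, b, c, f}.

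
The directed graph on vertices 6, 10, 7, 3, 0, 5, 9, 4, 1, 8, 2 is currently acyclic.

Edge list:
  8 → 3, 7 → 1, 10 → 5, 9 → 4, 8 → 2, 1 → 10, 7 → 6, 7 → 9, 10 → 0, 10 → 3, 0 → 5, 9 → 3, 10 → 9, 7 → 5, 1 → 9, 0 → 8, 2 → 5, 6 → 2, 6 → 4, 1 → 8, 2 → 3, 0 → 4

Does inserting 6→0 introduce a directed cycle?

Adding 6→0 creates a cycle iff 0 can already reach 6.
Explore from 0: no path reaches 6. The graph stays acyclic.

No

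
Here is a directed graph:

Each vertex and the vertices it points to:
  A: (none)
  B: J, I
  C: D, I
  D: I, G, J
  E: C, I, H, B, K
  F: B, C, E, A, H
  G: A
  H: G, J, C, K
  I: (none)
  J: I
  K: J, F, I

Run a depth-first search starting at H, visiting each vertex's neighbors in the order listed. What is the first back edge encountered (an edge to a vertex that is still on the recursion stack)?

E->H

DFS from H (visiting each vertex's neighbors in the order listed); mark gray on enter, black on exit:
H gray
  G gray
    A gray
    A black
  G black
  J gray
    I gray
    I black
  J black
  C gray
    D gray
      D→I: I black — skip
      D→G: G black — skip
      D→J: J black — skip
    D black
    C→I: I black — skip
  C black
  K gray
    K→J: J black — skip
    F gray
      B gray
        B→J: J black — skip
        B→I: I black — skip
      B black
      F→C: C black — skip
      E gray
        E→C: C black — skip
        E→I: I black — skip
        E→H: H is gray → back edge
First back edge: E → H.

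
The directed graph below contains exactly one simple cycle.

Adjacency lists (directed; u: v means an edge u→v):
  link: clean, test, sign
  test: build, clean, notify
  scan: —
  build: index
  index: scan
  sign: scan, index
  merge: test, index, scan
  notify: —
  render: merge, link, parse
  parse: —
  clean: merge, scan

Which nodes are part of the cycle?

test, clean, merge

DFS with gray/black marking from test:
test gray
  build gray
    index gray
      scan gray
      scan black
    index black
  build black
  clean gray
    merge gray
      merge→test: test is gray → back edge
Back edge closes the cycle test → clean → merge → test; its vertices are {test, clean, merge}.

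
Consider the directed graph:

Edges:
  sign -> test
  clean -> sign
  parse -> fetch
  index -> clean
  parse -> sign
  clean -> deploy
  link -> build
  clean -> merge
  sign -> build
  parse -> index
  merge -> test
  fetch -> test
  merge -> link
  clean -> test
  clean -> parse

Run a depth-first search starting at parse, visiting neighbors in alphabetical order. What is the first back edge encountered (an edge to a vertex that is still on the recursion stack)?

DFS from parse (visiting neighbors in alphabetical order); mark gray on enter, black on exit:
parse gray
  fetch gray
    test gray
    test black
  fetch black
  index gray
    clean gray
      deploy gray
      deploy black
      merge gray
        link gray
          build gray
          build black
        link black
        merge→test: test black — skip
      merge black
      clean→parse: parse is gray → back edge
First back edge: clean → parse.

clean->parse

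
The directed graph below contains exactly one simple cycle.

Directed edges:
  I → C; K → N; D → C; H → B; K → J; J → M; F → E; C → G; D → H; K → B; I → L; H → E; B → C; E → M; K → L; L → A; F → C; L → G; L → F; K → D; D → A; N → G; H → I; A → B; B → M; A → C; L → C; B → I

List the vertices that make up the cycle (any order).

DFS with gray/black marking from B:
B gray
  C gray
    G gray
    G black
  C black
  I gray
    I→C: C black — skip
    L gray
      A gray
        A→C: C black — skip
        A→B: B is gray → back edge
Back edge closes the cycle B → I → L → A → B; its vertices are {A, B, I, L}.

A, B, I, L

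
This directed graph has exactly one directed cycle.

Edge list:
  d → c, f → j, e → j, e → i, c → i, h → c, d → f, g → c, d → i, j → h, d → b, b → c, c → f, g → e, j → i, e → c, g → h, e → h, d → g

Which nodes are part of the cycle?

c, f, h, j

DFS with gray/black marking from c:
c gray
  i gray
  i black
  f gray
    j gray
      j→i: i black — skip
      h gray
        h→c: c is gray → back edge
Back edge closes the cycle c → f → j → h → c; its vertices are {c, f, h, j}.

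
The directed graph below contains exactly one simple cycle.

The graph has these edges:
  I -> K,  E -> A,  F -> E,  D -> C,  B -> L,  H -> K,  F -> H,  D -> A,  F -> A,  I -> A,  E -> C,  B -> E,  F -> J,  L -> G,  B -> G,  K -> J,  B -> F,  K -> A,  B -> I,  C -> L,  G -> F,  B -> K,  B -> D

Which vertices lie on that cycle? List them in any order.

C, E, F, G, L

DFS with gray/black marking from G:
G gray
  F gray
    H gray
      K gray
        A gray
        A black
        J gray
        J black
      K black
    H black
    F→J: J black — skip
    E gray
      E→A: A black — skip
      C gray
        L gray
          L→G: G is gray → back edge
Back edge closes the cycle G → F → E → C → L → G; its vertices are {C, E, F, G, L}.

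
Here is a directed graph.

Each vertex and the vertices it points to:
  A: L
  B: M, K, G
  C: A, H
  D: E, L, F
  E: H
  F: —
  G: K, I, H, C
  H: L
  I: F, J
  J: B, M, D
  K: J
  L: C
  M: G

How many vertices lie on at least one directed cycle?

10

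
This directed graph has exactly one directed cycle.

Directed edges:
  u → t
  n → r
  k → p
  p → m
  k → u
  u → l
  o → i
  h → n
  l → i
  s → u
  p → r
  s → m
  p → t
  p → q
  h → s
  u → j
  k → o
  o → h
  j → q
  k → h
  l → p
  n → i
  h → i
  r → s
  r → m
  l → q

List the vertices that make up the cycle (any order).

DFS with gray/black marking from u:
u gray
  j gray
    q gray
    q black
  j black
  l gray
    l→q: q black — skip
    p gray
      m gray
      m black
      r gray
        s gray
          s→u: u is gray → back edge
Back edge closes the cycle u → l → p → r → s → u; its vertices are {l, p, r, s, u}.

l, p, r, s, u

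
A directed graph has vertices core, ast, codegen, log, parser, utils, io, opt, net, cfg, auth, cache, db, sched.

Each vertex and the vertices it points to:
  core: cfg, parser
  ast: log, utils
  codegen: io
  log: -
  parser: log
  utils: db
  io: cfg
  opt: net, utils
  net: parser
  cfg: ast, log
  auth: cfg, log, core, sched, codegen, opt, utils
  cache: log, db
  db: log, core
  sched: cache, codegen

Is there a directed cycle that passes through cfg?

Yes

cfg is on a cycle iff cfg can reach itself via ≥1 edge.
cfg → ast → utils → db → core → cfg — yes.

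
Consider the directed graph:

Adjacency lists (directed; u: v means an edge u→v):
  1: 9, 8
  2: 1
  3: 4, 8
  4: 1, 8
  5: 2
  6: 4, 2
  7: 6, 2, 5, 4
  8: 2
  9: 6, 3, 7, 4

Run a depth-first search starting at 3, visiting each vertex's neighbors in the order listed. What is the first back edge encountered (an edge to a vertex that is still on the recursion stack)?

6→4

DFS from 3 (visiting each vertex's neighbors in the order listed); mark gray on enter, black on exit:
3 gray
  4 gray
    1 gray
      9 gray
        6 gray
          6→4: 4 is gray → back edge
First back edge: 6 → 4.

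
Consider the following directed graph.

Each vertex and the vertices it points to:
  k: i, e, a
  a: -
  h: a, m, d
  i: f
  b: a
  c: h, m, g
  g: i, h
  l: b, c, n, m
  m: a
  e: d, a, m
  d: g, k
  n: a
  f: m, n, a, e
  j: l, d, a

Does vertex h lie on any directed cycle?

Yes

h is on a cycle iff h can reach itself via ≥1 edge.
h → d → g → h — yes.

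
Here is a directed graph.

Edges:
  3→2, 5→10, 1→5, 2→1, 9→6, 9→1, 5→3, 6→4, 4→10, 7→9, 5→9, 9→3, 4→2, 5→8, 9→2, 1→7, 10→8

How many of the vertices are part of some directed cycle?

A vertex is on a directed cycle iff it belongs to a strongly connected component of size ≥ 2 (or has a self-loop).
The vertices on cycles are {1, 2, 3, 4, 5, 6, 7, 9} — 8 in total.

8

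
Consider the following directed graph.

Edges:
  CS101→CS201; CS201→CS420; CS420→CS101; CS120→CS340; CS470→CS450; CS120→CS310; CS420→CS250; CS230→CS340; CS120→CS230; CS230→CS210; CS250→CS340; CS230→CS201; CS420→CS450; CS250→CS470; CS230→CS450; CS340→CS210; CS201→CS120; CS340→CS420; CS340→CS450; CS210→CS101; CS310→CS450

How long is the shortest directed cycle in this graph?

For each vertex v, BFS finds the shortest path from v back to v.
The shortest such closed walk is CS120 → CS230 → CS201 → CS120, length 3.

3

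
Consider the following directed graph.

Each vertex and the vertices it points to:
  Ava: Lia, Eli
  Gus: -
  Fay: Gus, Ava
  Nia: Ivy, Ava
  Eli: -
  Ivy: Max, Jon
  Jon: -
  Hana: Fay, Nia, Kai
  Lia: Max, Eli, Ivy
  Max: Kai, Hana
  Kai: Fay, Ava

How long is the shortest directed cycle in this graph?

4

For each vertex v, BFS finds the shortest path from v back to v.
The shortest such closed walk is Ivy → Max → Hana → Nia → Ivy, length 4.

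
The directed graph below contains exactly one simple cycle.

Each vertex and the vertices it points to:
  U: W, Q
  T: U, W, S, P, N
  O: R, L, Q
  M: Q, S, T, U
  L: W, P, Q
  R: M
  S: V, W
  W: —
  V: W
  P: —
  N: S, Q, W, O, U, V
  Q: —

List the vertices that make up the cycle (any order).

DFS with gray/black marking from O:
O gray
  R gray
    M gray
      Q gray
      Q black
      S gray
        V gray
          W gray
          W black
        V black
        S→W: W black — skip
      S black
      T gray
        U gray
          U→W: W black — skip
          U→Q: Q black — skip
        U black
        T→W: W black — skip
        T→S: S black — skip
        P gray
        P black
        N gray
          N→S: S black — skip
          N→Q: Q black — skip
          N→W: W black — skip
          N→O: O is gray → back edge
Back edge closes the cycle O → R → M → T → N → O; its vertices are {M, N, O, R, T}.

M, N, O, R, T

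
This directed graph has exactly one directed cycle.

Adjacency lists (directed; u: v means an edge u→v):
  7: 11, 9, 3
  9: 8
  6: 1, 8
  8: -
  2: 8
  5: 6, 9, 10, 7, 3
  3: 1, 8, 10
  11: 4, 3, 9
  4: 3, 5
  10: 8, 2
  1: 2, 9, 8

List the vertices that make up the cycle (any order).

DFS with gray/black marking from 5:
5 gray
  6 gray
    1 gray
      2 gray
        8 gray
        8 black
      2 black
      9 gray
        9→8: 8 black — skip
      9 black
      1→8: 8 black — skip
    1 black
    6→8: 8 black — skip
  6 black
  5→9: 9 black — skip
  10 gray
    10→8: 8 black — skip
    10→2: 2 black — skip
  10 black
  7 gray
    11 gray
      4 gray
        3 gray
          3→1: 1 black — skip
          3→8: 8 black — skip
          3→10: 10 black — skip
        3 black
        4→5: 5 is gray → back edge
Back edge closes the cycle 5 → 7 → 11 → 4 → 5; its vertices are {4, 5, 7, 11}.

4, 5, 7, 11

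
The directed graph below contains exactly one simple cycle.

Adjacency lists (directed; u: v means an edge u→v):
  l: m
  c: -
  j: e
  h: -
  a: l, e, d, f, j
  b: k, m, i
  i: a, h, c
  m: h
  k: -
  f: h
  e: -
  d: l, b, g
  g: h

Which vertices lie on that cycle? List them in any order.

a, b, d, i

DFS with gray/black marking from a:
a gray
  l gray
    m gray
      h gray
      h black
    m black
  l black
  e gray
  e black
  d gray
    d→l: l black — skip
    b gray
      k gray
      k black
      b→m: m black — skip
      i gray
        i→a: a is gray → back edge
Back edge closes the cycle a → d → b → i → a; its vertices are {a, b, d, i}.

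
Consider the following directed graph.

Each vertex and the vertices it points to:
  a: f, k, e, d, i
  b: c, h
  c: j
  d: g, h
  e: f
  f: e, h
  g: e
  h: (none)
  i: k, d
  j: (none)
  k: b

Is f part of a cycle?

Yes

f is on a cycle iff f can reach itself via ≥1 edge.
f → e → f — yes.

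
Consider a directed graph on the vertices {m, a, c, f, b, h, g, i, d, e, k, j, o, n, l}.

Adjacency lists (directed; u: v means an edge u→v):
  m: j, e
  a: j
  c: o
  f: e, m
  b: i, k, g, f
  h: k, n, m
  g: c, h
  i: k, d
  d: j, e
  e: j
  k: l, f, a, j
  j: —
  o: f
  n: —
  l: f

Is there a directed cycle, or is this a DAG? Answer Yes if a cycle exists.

DFS with white/gray/black marking, starting from m:
m gray
  j gray
  j black
  e gray
    e→j: j black — skip
  e black
m black
a gray
  a→j: j black — skip
a black
c gray
  o gray
    f gray
      f→e: e black — skip
      f→m: m black — skip
    f black
  o black
c black
b gray
  i gray
    k gray
      l gray
        l→f: f black — skip
      l black
      k→f: f black — skip
      k→a: a black — skip
      k→j: j black — skip
    k black
    d gray
      d→j: j black — skip
      d→e: e black — skip
    d black
  i black
  b→k: k black — skip
  g gray
    g→c: c black — skip
    h gray
      h→k: k black — skip
      n gray
      n black
      h→m: m black — skip
    h black
  g black
  b→f: f black — skip
b black
Every edge goes to a white or black vertex — no back edge, so the graph is acyclic.

No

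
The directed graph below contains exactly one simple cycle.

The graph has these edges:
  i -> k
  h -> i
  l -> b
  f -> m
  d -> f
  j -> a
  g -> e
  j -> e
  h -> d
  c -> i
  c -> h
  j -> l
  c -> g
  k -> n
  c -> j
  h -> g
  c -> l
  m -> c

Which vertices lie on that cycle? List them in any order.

c, d, f, h, m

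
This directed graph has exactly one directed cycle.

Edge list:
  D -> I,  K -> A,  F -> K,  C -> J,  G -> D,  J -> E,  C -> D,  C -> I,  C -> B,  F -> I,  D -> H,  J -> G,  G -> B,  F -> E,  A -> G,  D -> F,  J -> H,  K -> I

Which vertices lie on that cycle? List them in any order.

A, D, F, G, K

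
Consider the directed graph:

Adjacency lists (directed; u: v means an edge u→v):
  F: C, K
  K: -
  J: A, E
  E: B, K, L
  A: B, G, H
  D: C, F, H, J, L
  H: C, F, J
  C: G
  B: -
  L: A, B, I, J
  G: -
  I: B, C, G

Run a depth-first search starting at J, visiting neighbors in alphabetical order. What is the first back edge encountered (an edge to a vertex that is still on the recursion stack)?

DFS from J (visiting neighbors in alphabetical order); mark gray on enter, black on exit:
J gray
  A gray
    B gray
    B black
    G gray
    G black
    H gray
      C gray
        C→G: G black — skip
      C black
      F gray
        F→C: C black — skip
        K gray
        K black
      F black
      H→J: J is gray → back edge
First back edge: H → J.

H->J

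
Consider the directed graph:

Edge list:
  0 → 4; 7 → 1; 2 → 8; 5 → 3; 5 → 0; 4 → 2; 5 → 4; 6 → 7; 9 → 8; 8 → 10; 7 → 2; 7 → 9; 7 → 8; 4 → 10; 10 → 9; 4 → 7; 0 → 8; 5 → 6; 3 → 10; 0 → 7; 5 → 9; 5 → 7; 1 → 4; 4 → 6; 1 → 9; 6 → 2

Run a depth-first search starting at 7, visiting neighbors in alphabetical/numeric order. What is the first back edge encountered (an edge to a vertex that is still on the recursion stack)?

9→8

DFS from 7 (visiting neighbors in alphabetical/numeric order); mark gray on enter, black on exit:
7 gray
  1 gray
    4 gray
      2 gray
        8 gray
          10 gray
            9 gray
              9→8: 8 is gray → back edge
First back edge: 9 → 8.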